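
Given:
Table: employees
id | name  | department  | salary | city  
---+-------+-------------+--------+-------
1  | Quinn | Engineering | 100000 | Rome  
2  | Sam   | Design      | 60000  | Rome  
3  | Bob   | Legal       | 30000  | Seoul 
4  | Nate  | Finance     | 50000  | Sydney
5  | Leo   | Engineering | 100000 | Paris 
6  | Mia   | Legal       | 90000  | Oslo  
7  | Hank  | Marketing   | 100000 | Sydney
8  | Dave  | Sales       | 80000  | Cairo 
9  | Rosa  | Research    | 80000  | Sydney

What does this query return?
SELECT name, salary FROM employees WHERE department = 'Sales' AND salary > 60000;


Filtering: department = 'Sales' AND salary > 60000
Matching: 1 rows

1 rows:
Dave, 80000


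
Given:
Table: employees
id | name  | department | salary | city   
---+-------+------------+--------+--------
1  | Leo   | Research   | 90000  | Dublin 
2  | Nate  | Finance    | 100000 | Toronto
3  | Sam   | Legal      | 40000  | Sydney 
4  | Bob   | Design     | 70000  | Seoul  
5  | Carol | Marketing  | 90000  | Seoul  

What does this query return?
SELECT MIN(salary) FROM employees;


Salaries: 90000, 100000, 40000, 70000, 90000
MIN = 40000

40000


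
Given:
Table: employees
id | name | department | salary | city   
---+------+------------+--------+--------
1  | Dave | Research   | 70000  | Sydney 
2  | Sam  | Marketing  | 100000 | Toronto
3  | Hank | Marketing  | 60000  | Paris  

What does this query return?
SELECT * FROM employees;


SELECT * returns all 3 rows with all columns

3 rows:
1, Dave, Research, 70000, Sydney
2, Sam, Marketing, 100000, Toronto
3, Hank, Marketing, 60000, Paris


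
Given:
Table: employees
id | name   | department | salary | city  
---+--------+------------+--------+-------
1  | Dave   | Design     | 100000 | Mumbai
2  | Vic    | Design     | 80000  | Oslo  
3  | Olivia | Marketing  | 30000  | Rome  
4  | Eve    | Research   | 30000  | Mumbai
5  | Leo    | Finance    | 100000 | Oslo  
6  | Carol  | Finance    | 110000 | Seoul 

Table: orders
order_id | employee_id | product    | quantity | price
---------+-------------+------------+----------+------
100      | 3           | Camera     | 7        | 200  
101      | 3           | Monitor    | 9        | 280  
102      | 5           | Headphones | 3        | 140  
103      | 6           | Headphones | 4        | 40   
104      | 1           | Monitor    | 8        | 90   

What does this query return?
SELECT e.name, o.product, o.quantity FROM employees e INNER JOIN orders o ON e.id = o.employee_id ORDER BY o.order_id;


Joining employees.id = orders.employee_id:
  employee Olivia (id=3) -> order Camera
  employee Olivia (id=3) -> order Monitor
  employee Leo (id=5) -> order Headphones
  employee Carol (id=6) -> order Headphones
  employee Dave (id=1) -> order Monitor


5 rows:
Olivia, Camera, 7
Olivia, Monitor, 9
Leo, Headphones, 3
Carol, Headphones, 4
Dave, Monitor, 8


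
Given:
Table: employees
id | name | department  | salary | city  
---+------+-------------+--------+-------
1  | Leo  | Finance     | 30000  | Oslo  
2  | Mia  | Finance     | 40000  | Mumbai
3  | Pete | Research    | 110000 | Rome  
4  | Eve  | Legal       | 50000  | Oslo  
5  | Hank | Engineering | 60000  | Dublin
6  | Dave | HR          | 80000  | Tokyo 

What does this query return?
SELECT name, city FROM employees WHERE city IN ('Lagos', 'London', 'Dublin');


Filtering: city IN ('Lagos', 'London', 'Dublin')
Matching: 1 rows

1 rows:
Hank, Dublin


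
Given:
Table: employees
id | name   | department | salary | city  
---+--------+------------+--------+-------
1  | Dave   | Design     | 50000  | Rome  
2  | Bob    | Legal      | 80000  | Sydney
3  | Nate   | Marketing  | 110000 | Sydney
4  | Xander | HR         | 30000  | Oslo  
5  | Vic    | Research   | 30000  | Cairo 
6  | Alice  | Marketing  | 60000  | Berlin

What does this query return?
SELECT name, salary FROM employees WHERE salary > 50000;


Filtering: salary > 50000
Matching: 3 rows

3 rows:
Bob, 80000
Nate, 110000
Alice, 60000


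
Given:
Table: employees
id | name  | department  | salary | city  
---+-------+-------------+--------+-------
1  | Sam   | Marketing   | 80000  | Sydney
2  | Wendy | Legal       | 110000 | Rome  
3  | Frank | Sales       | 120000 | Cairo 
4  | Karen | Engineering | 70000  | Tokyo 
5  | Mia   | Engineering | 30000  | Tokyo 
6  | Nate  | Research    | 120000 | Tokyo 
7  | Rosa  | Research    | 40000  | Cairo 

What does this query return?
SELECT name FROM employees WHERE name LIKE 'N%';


LIKE 'N%' matches names starting with 'N'
Matching: 1

1 rows:
Nate


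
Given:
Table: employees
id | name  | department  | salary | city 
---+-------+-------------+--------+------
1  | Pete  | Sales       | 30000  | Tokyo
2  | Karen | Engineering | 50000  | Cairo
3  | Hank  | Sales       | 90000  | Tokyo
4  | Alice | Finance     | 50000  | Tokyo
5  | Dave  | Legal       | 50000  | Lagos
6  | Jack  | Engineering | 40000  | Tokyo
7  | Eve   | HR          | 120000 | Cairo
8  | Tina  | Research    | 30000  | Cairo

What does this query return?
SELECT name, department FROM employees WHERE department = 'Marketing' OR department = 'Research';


Filtering: department = 'Marketing' OR 'Research'
Matching: 1 rows

1 rows:
Tina, Research


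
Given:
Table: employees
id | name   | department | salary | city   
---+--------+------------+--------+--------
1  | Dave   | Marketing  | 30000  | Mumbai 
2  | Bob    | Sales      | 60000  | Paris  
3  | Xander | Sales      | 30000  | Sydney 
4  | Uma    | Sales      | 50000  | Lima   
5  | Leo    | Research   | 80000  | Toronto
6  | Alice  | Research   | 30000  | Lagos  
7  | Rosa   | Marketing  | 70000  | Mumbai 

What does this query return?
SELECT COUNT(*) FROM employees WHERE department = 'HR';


Counting rows where department = 'HR'


0


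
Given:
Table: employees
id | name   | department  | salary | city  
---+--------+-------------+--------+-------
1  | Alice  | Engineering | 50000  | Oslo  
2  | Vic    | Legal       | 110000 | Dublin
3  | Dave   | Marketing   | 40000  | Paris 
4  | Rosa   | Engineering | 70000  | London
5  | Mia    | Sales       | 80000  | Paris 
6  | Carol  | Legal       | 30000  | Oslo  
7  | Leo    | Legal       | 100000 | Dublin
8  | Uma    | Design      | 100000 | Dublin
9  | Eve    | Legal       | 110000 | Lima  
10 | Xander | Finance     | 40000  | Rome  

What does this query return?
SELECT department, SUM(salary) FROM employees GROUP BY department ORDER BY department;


Summing salary within each department:
  Design: 100000 = 100000
  Engineering: 50000 + 70000 = 120000
  Finance: 40000 = 40000
  Legal: 110000 + 30000 + 100000 + 110000 = 350000
  Marketing: 40000 = 40000
  Sales: 80000 = 80000


6 groups:
Design, 100000
Engineering, 120000
Finance, 40000
Legal, 350000
Marketing, 40000
Sales, 80000


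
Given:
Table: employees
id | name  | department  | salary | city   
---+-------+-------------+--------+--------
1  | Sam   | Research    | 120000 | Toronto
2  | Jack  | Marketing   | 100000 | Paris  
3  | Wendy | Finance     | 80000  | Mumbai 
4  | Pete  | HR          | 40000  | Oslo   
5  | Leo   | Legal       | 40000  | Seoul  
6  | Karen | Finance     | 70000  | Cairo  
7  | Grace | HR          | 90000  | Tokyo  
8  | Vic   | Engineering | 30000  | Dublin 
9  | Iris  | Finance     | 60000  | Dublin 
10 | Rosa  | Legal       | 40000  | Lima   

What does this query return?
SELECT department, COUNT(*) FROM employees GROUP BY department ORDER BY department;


Assigning each row to its department group:
  Sam -> Research
  Jack -> Marketing
  Wendy -> Finance
  Pete -> HR
  Leo -> Legal
  Karen -> Finance
  Grace -> HR
  Vic -> Engineering
  Iris -> Finance
  Rosa -> Legal


6 groups:
Engineering, 1
Finance, 3
HR, 2
Legal, 2
Marketing, 1
Research, 1


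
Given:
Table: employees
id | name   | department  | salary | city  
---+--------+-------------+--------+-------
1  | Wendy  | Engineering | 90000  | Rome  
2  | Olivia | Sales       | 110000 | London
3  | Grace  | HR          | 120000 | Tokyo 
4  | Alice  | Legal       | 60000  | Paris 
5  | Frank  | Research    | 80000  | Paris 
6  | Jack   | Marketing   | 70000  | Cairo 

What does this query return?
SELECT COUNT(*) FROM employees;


COUNT(*) counts all rows

6


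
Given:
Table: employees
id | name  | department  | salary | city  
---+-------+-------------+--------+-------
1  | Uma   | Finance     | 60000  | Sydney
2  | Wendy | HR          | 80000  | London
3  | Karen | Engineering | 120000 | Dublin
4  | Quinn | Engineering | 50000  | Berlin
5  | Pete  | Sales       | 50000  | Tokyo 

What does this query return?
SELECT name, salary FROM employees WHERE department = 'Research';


Filtering: department = 'Research'
Matching rows: 0

Empty result set (0 rows)


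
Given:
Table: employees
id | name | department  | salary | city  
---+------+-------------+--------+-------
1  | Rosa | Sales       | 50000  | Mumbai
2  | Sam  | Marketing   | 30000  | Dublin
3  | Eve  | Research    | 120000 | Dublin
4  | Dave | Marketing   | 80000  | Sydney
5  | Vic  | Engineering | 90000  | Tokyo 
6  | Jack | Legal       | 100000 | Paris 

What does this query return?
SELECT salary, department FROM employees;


Projecting columns: salary, department

6 rows:
50000, Sales
30000, Marketing
120000, Research
80000, Marketing
90000, Engineering
100000, Legal


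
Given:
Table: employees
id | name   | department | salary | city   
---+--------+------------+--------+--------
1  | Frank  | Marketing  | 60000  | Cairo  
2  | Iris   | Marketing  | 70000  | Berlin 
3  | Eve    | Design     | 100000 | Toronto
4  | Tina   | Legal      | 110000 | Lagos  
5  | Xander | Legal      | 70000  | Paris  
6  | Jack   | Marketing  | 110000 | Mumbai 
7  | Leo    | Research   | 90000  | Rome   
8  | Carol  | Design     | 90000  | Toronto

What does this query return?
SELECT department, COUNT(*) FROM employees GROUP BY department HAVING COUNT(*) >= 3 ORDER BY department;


Groups with count >= 3:
  Marketing: 3 -> PASS
  Design: 2 -> filtered out
  Legal: 2 -> filtered out
  Research: 1 -> filtered out


1 groups:
Marketing, 3


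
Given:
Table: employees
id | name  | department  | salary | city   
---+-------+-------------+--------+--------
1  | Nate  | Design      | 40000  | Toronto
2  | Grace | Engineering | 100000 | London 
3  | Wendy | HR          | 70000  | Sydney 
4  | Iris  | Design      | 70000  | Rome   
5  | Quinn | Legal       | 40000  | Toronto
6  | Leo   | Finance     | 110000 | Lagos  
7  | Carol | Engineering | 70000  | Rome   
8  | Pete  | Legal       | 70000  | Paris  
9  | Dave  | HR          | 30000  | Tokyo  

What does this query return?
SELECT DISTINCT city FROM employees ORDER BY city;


All 'city' values (row order): Toronto, London, Sydney, Rome, Toronto, Lagos, Rome, Paris, Tokyo
Removing duplicates leaves 7 unique value(s).

7 values:
Lagos
London
Paris
Rome
Sydney
Tokyo
Toronto


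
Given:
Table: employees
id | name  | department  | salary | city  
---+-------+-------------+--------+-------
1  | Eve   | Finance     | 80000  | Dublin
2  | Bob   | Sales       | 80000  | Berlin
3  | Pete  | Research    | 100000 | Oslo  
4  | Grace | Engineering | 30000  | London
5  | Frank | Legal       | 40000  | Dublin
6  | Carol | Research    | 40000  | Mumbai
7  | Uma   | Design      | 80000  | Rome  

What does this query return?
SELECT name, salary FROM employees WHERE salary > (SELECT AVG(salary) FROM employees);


Subquery: AVG(salary) = 64285.71
Filtering: salary > 64285.71
  Eve (80000) -> MATCH
  Bob (80000) -> MATCH
  Pete (100000) -> MATCH
  Uma (80000) -> MATCH


4 rows:
Eve, 80000
Bob, 80000
Pete, 100000
Uma, 80000


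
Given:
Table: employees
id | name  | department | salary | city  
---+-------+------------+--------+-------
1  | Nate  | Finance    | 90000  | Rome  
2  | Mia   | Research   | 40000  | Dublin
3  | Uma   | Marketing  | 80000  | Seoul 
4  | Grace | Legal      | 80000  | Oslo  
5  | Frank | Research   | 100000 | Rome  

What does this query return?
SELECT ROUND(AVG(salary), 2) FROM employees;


SUM(salary) = 390000
COUNT = 5
ROUND(AVG, 2) = ROUND(390000 / 5, 2) = 78000.0

78000.0


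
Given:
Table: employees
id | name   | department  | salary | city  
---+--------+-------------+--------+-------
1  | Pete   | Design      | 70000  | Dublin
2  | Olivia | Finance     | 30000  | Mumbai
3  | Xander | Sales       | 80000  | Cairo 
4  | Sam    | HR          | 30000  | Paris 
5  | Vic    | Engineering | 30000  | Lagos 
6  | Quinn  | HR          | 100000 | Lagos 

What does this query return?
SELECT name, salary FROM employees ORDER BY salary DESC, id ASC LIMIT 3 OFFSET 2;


Sort by salary DESC (id ASC tiebreak), then skip 2 and take 3
Rows 3 through 5

3 rows:
Pete, 70000
Olivia, 30000
Sam, 30000


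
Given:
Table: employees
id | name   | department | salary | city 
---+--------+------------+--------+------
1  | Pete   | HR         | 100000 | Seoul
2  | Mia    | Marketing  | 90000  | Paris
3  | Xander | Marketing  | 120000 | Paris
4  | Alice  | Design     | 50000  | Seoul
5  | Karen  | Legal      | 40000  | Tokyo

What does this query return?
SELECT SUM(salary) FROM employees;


SUM(salary) = 100000 + 90000 + 120000 + 50000 + 40000 = 400000

400000


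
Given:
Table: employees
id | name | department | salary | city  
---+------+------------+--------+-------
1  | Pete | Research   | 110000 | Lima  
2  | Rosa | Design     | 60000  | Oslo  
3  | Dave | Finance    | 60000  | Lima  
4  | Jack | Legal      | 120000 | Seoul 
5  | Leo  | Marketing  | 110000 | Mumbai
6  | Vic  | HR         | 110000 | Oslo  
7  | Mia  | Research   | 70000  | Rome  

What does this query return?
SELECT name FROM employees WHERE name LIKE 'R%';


LIKE 'R%' matches names starting with 'R'
Matching: 1

1 rows:
Rosa


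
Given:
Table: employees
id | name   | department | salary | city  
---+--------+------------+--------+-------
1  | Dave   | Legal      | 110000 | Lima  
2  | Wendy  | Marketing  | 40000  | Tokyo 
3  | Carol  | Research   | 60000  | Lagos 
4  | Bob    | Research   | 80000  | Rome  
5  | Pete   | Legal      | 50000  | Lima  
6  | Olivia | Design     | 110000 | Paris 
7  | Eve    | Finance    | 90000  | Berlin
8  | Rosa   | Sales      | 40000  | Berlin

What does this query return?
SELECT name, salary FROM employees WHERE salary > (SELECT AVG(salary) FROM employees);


Subquery: AVG(salary) = 72500.0
Filtering: salary > 72500.0
  Dave (110000) -> MATCH
  Bob (80000) -> MATCH
  Olivia (110000) -> MATCH
  Eve (90000) -> MATCH


4 rows:
Dave, 110000
Bob, 80000
Olivia, 110000
Eve, 90000


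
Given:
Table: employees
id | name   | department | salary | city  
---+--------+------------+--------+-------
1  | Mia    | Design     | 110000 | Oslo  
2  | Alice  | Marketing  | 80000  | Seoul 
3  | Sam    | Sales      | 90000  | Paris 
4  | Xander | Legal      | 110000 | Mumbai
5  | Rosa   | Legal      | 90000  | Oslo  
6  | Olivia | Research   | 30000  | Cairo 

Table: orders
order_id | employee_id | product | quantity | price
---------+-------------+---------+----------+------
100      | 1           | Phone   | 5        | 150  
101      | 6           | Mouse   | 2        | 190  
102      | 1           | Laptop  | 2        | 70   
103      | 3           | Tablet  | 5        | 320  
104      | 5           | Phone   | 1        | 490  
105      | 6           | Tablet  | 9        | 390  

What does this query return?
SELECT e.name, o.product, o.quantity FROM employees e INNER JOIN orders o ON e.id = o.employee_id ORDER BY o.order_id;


Joining employees.id = orders.employee_id:
  employee Mia (id=1) -> order Phone
  employee Olivia (id=6) -> order Mouse
  employee Mia (id=1) -> order Laptop
  employee Sam (id=3) -> order Tablet
  employee Rosa (id=5) -> order Phone
  employee Olivia (id=6) -> order Tablet


6 rows:
Mia, Phone, 5
Olivia, Mouse, 2
Mia, Laptop, 2
Sam, Tablet, 5
Rosa, Phone, 1
Olivia, Tablet, 9


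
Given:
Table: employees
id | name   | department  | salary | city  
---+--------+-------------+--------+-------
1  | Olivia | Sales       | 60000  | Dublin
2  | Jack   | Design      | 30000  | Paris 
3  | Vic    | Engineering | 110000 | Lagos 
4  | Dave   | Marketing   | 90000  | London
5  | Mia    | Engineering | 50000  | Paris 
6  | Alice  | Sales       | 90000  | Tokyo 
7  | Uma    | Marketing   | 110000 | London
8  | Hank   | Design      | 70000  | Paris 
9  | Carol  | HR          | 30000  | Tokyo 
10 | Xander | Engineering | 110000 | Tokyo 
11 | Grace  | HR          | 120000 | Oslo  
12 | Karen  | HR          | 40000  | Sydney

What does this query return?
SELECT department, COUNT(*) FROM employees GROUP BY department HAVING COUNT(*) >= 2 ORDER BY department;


Groups with count >= 2:
  Design: 2 -> PASS
  Engineering: 3 -> PASS
  HR: 3 -> PASS
  Marketing: 2 -> PASS
  Sales: 2 -> PASS


5 groups:
Design, 2
Engineering, 3
HR, 3
Marketing, 2
Sales, 2


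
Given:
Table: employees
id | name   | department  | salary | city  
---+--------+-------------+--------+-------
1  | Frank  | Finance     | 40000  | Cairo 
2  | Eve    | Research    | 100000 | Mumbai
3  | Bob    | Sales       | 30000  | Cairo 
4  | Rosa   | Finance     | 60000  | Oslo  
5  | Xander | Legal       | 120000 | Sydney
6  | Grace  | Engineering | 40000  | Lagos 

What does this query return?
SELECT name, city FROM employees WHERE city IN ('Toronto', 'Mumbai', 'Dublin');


Filtering: city IN ('Toronto', 'Mumbai', 'Dublin')
Matching: 1 rows

1 rows:
Eve, Mumbai


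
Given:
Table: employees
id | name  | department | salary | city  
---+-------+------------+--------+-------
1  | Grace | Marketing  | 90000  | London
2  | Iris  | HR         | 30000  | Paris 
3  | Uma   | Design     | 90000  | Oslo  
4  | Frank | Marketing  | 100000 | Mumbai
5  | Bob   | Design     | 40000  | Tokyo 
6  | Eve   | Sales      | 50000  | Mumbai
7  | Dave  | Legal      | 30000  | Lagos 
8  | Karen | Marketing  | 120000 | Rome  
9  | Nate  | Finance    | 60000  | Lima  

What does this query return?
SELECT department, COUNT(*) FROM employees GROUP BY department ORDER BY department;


Assigning each row to its department group:
  Grace -> Marketing
  Iris -> HR
  Uma -> Design
  Frank -> Marketing
  Bob -> Design
  Eve -> Sales
  Dave -> Legal
  Karen -> Marketing
  Nate -> Finance


6 groups:
Design, 2
Finance, 1
HR, 1
Legal, 1
Marketing, 3
Sales, 1


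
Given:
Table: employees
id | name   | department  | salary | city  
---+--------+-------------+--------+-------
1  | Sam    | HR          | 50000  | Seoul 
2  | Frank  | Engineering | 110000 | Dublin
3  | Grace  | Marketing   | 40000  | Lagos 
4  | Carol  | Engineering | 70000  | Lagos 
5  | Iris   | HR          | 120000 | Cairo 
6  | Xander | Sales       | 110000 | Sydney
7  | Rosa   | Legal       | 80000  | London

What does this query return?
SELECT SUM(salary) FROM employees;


SUM(salary) = 50000 + 110000 + 40000 + 70000 + 120000 + 110000 + 80000 = 580000

580000


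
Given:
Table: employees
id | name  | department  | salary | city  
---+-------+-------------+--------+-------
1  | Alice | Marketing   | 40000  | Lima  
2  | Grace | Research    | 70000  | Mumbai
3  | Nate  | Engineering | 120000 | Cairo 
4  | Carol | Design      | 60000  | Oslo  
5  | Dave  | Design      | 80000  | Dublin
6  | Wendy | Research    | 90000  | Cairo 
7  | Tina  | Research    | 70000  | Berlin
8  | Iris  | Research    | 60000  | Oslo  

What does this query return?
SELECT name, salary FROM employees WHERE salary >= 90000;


Filtering: salary >= 90000
Matching: 2 rows

2 rows:
Nate, 120000
Wendy, 90000


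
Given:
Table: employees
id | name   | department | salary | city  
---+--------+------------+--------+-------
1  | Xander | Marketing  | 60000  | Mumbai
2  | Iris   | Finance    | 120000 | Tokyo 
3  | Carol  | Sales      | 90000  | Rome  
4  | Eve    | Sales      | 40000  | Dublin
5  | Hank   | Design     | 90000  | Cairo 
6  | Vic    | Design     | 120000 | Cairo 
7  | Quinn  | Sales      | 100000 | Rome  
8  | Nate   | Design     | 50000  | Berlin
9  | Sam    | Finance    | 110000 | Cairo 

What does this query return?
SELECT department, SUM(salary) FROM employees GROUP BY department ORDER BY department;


Summing salary within each department:
  Design: 90000 + 120000 + 50000 = 260000
  Finance: 120000 + 110000 = 230000
  Marketing: 60000 = 60000
  Sales: 90000 + 40000 + 100000 = 230000


4 groups:
Design, 260000
Finance, 230000
Marketing, 60000
Sales, 230000


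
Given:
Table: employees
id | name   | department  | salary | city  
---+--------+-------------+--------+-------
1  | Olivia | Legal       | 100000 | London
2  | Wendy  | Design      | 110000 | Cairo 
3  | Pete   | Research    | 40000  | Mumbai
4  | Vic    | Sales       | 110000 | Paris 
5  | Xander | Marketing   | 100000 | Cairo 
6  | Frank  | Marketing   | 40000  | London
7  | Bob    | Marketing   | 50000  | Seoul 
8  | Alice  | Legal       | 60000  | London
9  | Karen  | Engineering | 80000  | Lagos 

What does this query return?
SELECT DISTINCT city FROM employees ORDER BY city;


All 'city' values (row order): London, Cairo, Mumbai, Paris, Cairo, London, Seoul, London, Lagos
Removing duplicates leaves 6 unique value(s).

6 values:
Cairo
Lagos
London
Mumbai
Paris
Seoul


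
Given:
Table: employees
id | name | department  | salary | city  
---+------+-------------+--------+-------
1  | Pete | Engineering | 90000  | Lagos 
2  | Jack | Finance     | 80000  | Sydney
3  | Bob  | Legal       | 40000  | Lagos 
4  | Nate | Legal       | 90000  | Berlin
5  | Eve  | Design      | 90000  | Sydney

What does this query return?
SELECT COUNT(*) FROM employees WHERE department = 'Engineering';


Counting rows where department = 'Engineering'
  Pete -> MATCH


1


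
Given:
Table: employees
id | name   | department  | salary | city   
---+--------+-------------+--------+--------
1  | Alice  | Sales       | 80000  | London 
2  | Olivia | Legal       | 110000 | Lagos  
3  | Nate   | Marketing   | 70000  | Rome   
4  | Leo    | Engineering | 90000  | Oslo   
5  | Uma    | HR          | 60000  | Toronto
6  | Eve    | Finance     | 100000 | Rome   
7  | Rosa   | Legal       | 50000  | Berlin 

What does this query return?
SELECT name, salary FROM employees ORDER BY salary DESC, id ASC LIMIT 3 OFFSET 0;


Sort by salary DESC (id ASC tiebreak), then skip 0 and take 3
Rows 1 through 3

3 rows:
Olivia, 110000
Eve, 100000
Leo, 90000


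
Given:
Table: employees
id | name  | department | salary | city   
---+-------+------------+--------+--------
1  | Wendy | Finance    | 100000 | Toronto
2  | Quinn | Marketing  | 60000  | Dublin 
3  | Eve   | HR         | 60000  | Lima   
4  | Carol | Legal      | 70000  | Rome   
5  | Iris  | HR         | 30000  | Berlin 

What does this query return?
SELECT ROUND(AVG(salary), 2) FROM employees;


SUM(salary) = 320000
COUNT = 5
ROUND(AVG, 2) = ROUND(320000 / 5, 2) = 64000.0

64000.0


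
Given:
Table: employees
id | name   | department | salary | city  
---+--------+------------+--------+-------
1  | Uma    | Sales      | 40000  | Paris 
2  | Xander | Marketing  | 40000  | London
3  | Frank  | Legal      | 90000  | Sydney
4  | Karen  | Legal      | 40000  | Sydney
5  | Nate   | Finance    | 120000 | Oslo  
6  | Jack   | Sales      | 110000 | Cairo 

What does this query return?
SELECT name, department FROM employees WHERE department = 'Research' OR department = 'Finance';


Filtering: department = 'Research' OR 'Finance'
Matching: 1 rows

1 rows:
Nate, Finance


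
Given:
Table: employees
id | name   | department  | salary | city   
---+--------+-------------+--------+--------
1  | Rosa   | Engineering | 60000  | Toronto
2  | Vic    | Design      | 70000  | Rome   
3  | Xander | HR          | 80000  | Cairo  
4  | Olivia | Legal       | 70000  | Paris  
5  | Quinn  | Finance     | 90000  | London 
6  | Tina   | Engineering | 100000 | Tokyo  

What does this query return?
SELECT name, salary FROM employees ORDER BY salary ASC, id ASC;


Sorting by salary ASC, then id ASC for ties

6 rows:
Rosa, 60000
Vic, 70000
Olivia, 70000
Xander, 80000
Quinn, 90000
Tina, 100000


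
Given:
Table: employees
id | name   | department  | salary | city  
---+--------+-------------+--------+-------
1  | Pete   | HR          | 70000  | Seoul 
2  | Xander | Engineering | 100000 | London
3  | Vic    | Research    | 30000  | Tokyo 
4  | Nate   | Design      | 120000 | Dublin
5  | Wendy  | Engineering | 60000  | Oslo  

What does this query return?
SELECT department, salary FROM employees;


Projecting columns: department, salary

5 rows:
HR, 70000
Engineering, 100000
Research, 30000
Design, 120000
Engineering, 60000


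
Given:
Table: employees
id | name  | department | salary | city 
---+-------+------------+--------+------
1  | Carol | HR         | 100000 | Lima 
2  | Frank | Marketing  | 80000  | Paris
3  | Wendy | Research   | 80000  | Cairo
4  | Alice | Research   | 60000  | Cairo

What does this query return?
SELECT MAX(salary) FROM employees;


Salaries: 100000, 80000, 80000, 60000
MAX = 100000

100000


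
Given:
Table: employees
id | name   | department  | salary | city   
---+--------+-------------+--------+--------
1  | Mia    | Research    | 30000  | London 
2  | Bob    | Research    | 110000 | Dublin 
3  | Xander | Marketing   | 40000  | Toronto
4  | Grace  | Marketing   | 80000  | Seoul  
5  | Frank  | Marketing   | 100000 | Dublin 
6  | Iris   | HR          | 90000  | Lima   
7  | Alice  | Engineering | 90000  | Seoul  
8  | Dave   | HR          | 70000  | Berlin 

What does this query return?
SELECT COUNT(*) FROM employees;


COUNT(*) counts all rows

8


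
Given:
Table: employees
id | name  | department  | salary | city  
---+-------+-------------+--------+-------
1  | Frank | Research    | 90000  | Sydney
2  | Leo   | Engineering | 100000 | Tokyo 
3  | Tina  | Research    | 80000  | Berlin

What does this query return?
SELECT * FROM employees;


SELECT * returns all 3 rows with all columns

3 rows:
1, Frank, Research, 90000, Sydney
2, Leo, Engineering, 100000, Tokyo
3, Tina, Research, 80000, Berlin


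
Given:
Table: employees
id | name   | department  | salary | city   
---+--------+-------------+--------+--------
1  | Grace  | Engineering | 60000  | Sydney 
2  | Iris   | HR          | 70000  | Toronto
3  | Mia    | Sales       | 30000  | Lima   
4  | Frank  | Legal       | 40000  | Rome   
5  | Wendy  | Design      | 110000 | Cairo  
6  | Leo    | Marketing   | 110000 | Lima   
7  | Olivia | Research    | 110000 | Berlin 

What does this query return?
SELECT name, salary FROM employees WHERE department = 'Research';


Filtering: department = 'Research'
Matching rows: 1

1 rows:
Olivia, 110000


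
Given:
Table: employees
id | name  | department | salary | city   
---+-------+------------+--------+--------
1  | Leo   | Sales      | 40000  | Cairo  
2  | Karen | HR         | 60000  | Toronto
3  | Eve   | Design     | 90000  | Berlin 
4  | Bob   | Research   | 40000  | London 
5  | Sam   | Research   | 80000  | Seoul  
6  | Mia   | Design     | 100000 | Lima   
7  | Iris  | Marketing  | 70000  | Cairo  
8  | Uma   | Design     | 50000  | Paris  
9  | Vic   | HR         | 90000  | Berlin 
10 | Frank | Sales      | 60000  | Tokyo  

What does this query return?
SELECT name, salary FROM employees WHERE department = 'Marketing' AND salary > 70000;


Filtering: department = 'Marketing' AND salary > 70000
Matching: 0 rows

Empty result set (0 rows)


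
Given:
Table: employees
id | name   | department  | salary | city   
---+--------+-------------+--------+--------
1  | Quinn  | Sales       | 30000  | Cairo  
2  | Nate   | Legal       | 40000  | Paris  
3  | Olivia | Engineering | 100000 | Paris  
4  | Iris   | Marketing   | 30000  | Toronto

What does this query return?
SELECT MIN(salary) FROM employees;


Salaries: 30000, 40000, 100000, 30000
MIN = 30000

30000


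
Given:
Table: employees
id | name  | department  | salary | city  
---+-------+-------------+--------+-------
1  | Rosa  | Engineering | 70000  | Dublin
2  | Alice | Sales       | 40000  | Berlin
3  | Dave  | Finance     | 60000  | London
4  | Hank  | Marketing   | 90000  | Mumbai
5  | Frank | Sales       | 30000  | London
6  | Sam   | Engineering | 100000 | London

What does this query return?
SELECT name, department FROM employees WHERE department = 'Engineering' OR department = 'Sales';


Filtering: department = 'Engineering' OR 'Sales'
Matching: 4 rows

4 rows:
Rosa, Engineering
Alice, Sales
Frank, Sales
Sam, Engineering


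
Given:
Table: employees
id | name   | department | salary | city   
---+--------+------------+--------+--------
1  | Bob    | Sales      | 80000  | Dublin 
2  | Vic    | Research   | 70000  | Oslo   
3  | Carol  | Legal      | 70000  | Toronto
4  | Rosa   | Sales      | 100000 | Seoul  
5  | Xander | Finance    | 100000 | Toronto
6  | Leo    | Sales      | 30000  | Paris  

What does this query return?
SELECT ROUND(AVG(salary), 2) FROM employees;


SUM(salary) = 450000
COUNT = 6
ROUND(AVG, 2) = ROUND(450000 / 6, 2) = 75000.0

75000.0


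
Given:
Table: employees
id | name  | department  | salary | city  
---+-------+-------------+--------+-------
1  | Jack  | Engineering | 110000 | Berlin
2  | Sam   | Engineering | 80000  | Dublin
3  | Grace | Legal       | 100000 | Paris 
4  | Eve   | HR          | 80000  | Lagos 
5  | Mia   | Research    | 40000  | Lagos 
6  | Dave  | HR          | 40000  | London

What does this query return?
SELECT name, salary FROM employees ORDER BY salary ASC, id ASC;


Sorting by salary ASC, then id ASC for ties

6 rows:
Mia, 40000
Dave, 40000
Sam, 80000
Eve, 80000
Grace, 100000
Jack, 110000


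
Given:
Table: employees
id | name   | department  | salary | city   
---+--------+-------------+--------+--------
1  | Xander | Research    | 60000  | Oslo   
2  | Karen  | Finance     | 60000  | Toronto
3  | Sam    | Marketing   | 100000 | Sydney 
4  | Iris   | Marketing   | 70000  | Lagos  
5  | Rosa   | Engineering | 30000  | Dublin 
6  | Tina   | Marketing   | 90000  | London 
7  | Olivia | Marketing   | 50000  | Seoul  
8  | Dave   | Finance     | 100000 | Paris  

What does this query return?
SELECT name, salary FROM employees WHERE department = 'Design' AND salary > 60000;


Filtering: department = 'Design' AND salary > 60000
Matching: 0 rows

Empty result set (0 rows)


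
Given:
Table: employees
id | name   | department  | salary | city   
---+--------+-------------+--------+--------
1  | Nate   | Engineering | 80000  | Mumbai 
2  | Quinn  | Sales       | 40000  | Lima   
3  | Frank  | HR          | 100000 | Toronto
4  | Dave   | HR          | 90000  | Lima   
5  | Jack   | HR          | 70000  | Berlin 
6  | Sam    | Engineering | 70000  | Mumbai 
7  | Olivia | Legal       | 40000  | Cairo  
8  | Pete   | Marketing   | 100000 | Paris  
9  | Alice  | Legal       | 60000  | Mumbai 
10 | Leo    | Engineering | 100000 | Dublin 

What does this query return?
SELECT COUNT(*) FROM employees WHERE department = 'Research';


Counting rows where department = 'Research'


0


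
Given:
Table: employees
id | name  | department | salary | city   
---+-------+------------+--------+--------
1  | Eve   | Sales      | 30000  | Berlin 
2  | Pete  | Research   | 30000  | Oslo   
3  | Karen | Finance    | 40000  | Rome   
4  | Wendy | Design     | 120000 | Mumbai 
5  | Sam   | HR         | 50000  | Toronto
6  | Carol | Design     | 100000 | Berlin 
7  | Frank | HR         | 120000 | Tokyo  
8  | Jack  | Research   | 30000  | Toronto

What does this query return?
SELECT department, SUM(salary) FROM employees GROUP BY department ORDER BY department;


Summing salary within each department:
  Design: 120000 + 100000 = 220000
  Finance: 40000 = 40000
  HR: 50000 + 120000 = 170000
  Research: 30000 + 30000 = 60000
  Sales: 30000 = 30000


5 groups:
Design, 220000
Finance, 40000
HR, 170000
Research, 60000
Sales, 30000


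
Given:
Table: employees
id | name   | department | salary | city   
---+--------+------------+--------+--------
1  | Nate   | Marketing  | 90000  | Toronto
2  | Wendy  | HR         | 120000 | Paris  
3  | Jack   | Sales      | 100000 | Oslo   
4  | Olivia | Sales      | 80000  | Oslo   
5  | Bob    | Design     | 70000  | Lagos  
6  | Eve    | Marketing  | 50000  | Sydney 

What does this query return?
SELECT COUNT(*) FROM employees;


COUNT(*) counts all rows

6


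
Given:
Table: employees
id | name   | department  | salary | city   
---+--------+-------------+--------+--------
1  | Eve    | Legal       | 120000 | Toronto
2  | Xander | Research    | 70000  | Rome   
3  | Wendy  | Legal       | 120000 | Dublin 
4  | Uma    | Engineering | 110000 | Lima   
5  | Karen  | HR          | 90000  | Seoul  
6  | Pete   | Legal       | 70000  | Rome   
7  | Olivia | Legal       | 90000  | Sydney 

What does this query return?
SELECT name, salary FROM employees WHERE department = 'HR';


Filtering: department = 'HR'
Matching rows: 1

1 rows:
Karen, 90000


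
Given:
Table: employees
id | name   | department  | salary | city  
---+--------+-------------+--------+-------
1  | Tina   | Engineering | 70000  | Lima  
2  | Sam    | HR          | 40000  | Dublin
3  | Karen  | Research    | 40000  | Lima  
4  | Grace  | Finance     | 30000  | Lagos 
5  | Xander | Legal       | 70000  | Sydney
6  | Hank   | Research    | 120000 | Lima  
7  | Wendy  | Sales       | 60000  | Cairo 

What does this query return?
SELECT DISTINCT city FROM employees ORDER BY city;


All 'city' values (row order): Lima, Dublin, Lima, Lagos, Sydney, Lima, Cairo
Removing duplicates leaves 5 unique value(s).

5 values:
Cairo
Dublin
Lagos
Lima
Sydney


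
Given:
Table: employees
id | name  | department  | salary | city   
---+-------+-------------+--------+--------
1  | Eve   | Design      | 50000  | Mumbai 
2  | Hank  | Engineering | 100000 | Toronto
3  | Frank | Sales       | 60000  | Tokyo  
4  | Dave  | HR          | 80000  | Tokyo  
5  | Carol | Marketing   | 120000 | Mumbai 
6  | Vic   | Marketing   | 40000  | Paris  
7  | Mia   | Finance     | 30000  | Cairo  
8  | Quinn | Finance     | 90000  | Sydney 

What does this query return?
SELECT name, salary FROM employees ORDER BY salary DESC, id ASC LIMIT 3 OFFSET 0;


Sort by salary DESC (id ASC tiebreak), then skip 0 and take 3
Rows 1 through 3

3 rows:
Carol, 120000
Hank, 100000
Quinn, 90000


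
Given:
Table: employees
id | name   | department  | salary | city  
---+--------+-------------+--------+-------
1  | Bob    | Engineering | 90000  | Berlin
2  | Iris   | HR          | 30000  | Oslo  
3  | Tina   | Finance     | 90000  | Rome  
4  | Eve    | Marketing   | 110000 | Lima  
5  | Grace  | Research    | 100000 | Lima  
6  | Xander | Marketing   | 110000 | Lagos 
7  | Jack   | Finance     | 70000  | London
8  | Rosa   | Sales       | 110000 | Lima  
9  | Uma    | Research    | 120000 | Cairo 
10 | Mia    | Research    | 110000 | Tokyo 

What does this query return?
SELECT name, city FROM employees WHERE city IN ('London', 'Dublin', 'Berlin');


Filtering: city IN ('London', 'Dublin', 'Berlin')
Matching: 2 rows

2 rows:
Bob, Berlin
Jack, London


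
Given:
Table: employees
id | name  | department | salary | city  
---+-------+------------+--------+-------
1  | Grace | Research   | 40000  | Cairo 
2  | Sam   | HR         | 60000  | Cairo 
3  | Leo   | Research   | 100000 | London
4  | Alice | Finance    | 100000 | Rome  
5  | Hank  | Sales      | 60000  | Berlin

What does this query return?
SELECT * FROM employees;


SELECT * returns all 5 rows with all columns

5 rows:
1, Grace, Research, 40000, Cairo
2, Sam, HR, 60000, Cairo
3, Leo, Research, 100000, London
4, Alice, Finance, 100000, Rome
5, Hank, Sales, 60000, Berlin


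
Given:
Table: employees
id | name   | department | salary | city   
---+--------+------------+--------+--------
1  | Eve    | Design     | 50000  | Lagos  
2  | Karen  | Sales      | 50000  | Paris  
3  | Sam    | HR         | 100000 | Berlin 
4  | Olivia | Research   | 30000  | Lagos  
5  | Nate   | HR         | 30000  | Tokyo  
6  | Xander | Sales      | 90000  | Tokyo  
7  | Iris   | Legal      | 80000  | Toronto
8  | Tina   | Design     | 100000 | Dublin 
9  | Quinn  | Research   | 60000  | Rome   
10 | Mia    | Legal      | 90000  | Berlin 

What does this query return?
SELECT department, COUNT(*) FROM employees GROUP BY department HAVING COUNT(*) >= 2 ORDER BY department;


Groups with count >= 2:
  Design: 2 -> PASS
  HR: 2 -> PASS
  Legal: 2 -> PASS
  Research: 2 -> PASS
  Sales: 2 -> PASS


5 groups:
Design, 2
HR, 2
Legal, 2
Research, 2
Sales, 2


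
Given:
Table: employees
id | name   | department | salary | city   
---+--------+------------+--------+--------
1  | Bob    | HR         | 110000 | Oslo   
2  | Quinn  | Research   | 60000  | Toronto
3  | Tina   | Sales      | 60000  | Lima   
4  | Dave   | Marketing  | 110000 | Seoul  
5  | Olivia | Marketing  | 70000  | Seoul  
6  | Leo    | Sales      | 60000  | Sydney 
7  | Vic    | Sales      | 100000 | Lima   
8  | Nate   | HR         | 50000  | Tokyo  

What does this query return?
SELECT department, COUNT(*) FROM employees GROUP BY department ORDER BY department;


Assigning each row to its department group:
  Bob -> HR
  Quinn -> Research
  Tina -> Sales
  Dave -> Marketing
  Olivia -> Marketing
  Leo -> Sales
  Vic -> Sales
  Nate -> HR


4 groups:
HR, 2
Marketing, 2
Research, 1
Sales, 3


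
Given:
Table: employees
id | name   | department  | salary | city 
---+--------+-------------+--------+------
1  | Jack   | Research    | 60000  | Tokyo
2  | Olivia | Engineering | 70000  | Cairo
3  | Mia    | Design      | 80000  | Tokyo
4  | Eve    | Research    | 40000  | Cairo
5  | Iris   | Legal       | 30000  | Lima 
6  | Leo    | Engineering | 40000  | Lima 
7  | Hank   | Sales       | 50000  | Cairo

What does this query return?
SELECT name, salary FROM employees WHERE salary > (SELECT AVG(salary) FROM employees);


Subquery: AVG(salary) = 52857.14
Filtering: salary > 52857.14
  Jack (60000) -> MATCH
  Olivia (70000) -> MATCH
  Mia (80000) -> MATCH


3 rows:
Jack, 60000
Olivia, 70000
Mia, 80000


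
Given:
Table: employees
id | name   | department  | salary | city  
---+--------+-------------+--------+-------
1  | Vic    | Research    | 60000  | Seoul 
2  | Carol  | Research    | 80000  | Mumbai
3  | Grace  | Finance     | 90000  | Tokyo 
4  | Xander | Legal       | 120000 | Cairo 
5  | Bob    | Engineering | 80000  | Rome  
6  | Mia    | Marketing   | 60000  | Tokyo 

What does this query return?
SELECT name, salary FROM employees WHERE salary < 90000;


Filtering: salary < 90000
Matching: 4 rows

4 rows:
Vic, 60000
Carol, 80000
Bob, 80000
Mia, 60000


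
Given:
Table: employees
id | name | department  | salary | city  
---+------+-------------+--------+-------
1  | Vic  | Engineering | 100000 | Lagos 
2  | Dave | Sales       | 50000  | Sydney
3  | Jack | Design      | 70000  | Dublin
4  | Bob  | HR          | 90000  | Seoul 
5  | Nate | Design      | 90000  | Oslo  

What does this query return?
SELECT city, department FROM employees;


Projecting columns: city, department

5 rows:
Lagos, Engineering
Sydney, Sales
Dublin, Design
Seoul, HR
Oslo, Design


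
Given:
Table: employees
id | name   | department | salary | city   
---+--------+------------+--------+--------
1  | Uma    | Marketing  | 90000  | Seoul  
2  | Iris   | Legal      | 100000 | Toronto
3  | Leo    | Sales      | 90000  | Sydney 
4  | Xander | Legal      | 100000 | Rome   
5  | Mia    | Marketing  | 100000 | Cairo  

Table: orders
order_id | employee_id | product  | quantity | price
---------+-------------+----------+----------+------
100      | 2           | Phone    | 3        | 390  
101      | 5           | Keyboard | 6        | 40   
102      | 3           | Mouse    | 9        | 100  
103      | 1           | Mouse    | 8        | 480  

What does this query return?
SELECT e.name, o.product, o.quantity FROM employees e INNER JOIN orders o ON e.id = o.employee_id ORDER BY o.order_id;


Joining employees.id = orders.employee_id:
  employee Iris (id=2) -> order Phone
  employee Mia (id=5) -> order Keyboard
  employee Leo (id=3) -> order Mouse
  employee Uma (id=1) -> order Mouse


4 rows:
Iris, Phone, 3
Mia, Keyboard, 6
Leo, Mouse, 9
Uma, Mouse, 8
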